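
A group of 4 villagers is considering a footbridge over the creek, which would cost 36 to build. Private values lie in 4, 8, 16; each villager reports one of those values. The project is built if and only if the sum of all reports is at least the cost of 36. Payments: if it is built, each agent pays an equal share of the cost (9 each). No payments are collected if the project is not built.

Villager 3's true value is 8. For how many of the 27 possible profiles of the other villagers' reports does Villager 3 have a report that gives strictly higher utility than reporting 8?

6

Others report (4, 8, 16): truth gives -1; report 4 gives 0 > -1. Violating.
Others report (4, 16, 8): truth gives -1; report 4 gives 0 > -1. Violating.
Others report (8, 4, 16): truth gives -1; report 4 gives 0 > -1. Violating.
Others report (8, 16, 4): truth gives -1; report 4 gives 0 > -1. Violating.
Others report (4, 4, 4): truth gives 0; no alternative beats it.
Others report (4, 4, 8): truth gives 0; no alternative beats it.
(Checking all 27 profiles: 6 have a profitable deviation, 21 do not.)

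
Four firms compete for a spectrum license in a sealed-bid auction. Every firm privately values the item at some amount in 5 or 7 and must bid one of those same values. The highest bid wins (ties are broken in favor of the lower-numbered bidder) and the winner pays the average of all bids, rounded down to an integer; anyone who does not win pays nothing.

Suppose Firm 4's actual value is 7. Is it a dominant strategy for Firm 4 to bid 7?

Yes

Check each profile of the others' bids and compare truth against every alternative bid.
Others bid (5, 5, 5): truth gives 2, best alternative gives 0.
Others bid (5, 5, 7): truth gives 0, best alternative gives 0.
Others bid (5, 7, 5): truth gives 0, best alternative gives 0.
Others bid (5, 7, 7): truth gives 0, best alternative gives 0.
Others bid (7, 5, 5): truth gives 0, best alternative gives 0.
Others bid (7, 5, 7): truth gives 0, best alternative gives 0.
(Remaining 2 profiles checked similarly; truth is weakly best in each.)
In every case the truthful bid is at least as good as any alternative, so it is a dominant strategy.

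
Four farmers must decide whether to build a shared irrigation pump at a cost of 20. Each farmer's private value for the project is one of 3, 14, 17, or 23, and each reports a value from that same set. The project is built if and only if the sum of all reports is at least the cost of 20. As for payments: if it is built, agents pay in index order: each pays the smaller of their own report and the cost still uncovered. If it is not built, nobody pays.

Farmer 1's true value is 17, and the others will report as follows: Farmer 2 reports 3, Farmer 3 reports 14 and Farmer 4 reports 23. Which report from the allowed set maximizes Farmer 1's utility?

3

Report 3: project built, pays 3, utility 17 - 3 = 14.
Report 14: project built, pays 14, utility 17 - 14 = 3.
Report 17: project built, pays 17, utility 17 - 17 = 0.
Report 23: project built, pays 20, utility 17 - 20 = -3.
The best choice is 3 with utility 14.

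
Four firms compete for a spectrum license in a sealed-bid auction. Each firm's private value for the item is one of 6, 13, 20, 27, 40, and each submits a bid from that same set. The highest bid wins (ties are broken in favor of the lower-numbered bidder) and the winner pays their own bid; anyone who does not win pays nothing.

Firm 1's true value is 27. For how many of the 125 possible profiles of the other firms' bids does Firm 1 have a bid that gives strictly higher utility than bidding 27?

27

Others bid (6, 6, 6): truth gives 0; bid 6 gives 21 > 0. Violating.
Others bid (6, 6, 13): truth gives 0; bid 13 gives 14 > 0. Violating.
Others bid (6, 6, 20): truth gives 0; bid 20 gives 7 > 0. Violating.
Others bid (6, 13, 6): truth gives 0; bid 13 gives 14 > 0. Violating.
Others bid (6, 6, 27): truth gives 0; no alternative beats it.
Others bid (6, 6, 40): truth gives 0; no alternative beats it.
(Checking all 125 profiles: 27 have a profitable deviation, 98 do not.)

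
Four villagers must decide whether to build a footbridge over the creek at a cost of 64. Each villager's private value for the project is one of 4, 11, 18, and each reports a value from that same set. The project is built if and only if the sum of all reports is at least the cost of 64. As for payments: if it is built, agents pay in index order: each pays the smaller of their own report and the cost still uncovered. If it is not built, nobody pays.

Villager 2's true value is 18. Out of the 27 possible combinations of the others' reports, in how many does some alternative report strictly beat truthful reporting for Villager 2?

Others report (18, 18, 18): truth gives 0; report 11 gives 7 > 0. Violating.
Others report (4, 4, 4): truth gives 0; no alternative beats it.
Others report (4, 4, 11): truth gives 0; no alternative beats it.
(Checking all 27 profiles: 1 has a profitable deviation, 26 do not.)

1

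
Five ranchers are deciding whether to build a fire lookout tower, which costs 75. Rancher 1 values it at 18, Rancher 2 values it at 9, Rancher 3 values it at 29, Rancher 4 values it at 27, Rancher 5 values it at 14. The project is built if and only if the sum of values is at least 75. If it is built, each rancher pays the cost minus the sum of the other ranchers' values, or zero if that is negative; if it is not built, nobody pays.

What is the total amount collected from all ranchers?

Total value 97 ≥ cost 75, so it is built.
Rancher 1: others sum to 79; max(0, 75 - 79) = 0.
Rancher 2: others sum to 88; max(0, 75 - 88) = 0.
Rancher 3: others sum to 68; max(0, 75 - 68) = 7.
Rancher 4: others sum to 70; max(0, 75 - 70) = 5.
Rancher 5: others sum to 83; max(0, 75 - 83) = 0.
Total collected = 0 + 0 + 7 + 5 + 0 = 12.

12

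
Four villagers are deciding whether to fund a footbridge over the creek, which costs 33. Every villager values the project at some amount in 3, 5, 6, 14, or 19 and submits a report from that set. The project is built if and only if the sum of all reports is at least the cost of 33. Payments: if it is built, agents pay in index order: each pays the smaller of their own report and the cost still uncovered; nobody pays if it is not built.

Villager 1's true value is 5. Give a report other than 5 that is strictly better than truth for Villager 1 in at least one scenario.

Suppose Villager 2 reports 3, Villager 3 reports 14 and Villager 4 reports 14.
Report 5: project built, pays 5, utility 5 - 5 = 0.
Report 3: project built, pays 3, utility 5 - 3 = 2.
So reporting 3 beats truth here (2 > 0).

3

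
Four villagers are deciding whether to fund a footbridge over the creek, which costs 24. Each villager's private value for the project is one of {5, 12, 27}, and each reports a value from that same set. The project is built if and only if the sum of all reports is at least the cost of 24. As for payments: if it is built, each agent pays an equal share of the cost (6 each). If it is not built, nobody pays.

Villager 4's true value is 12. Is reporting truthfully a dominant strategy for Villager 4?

Check each profile of the others' reports and compare truth against every alternative report.
Others report (5, 5, 5): truth gives 6, best alternative gives 6.
Others report (5, 5, 12): truth gives 6, best alternative gives 6.
Others report (5, 5, 27): truth gives 6, best alternative gives 6.
Others report (5, 12, 5): truth gives 6, best alternative gives 6.
Others report (5, 12, 12): truth gives 6, best alternative gives 6.
Others report (5, 12, 27): truth gives 6, best alternative gives 6.
(Remaining 21 profiles checked similarly; truth is weakly best in each.)
In every case the truthful report is at least as good as any alternative, so it is a dominant strategy.

Yes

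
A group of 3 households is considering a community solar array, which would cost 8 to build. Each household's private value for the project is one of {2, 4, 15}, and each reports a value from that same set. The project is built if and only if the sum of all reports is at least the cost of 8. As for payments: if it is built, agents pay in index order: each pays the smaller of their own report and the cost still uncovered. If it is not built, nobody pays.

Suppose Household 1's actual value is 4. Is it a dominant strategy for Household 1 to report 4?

Consider the case where Household 2 reports 2 and Household 3 reports 4.
Truthful report 4: project built, pays 4, utility 4 - 4 = 0.
Report 2 instead: project built, pays 2, utility 4 - 2 = 2.
Since 2 > 0, reporting 2 is strictly better here, so truthful reporting is not dominant.

No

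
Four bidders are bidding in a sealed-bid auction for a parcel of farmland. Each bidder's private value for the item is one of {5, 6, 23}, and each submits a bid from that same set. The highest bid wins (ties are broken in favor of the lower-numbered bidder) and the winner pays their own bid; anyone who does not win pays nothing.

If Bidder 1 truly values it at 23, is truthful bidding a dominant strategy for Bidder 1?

Consider the case where Bidder 2 bids 5, Bidder 3 bids 5 and Bidder 4 bids 5.
Truthful bid 23: wins, pays 23, utility 23 - 23 = 0.
Bid 5 instead: wins, pays 5, utility 23 - 5 = 18.
Since 18 > 0, bidding 5 is strictly better here, so truthful bidding is not dominant.

No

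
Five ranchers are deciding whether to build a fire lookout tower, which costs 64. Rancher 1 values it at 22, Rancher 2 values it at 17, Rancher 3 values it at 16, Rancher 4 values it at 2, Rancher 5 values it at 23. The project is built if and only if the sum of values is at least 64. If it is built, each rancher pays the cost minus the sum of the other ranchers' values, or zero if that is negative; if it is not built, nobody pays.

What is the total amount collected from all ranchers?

14

Total value 80 ≥ cost 64, so it is built.
Rancher 1: others sum to 58; max(0, 64 - 58) = 6.
Rancher 2: others sum to 63; max(0, 64 - 63) = 1.
Rancher 3: others sum to 64; max(0, 64 - 64) = 0.
Rancher 4: others sum to 78; max(0, 64 - 78) = 0.
Rancher 5: others sum to 57; max(0, 64 - 57) = 7.
Total collected = 6 + 1 + 0 + 0 + 7 = 14.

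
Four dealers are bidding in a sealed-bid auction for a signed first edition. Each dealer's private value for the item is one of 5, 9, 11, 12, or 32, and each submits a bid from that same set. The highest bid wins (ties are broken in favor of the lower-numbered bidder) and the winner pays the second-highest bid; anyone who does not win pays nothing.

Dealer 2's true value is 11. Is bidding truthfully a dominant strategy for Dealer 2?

Yes

Check each profile of the others' bids and compare truth against every alternative bid.
Others bid (5, 5, 5): truth gives 6, best alternative gives 6.
Others bid (5, 5, 9): truth gives 2, best alternative gives 2.
Others bid (5, 9, 5): truth gives 2, best alternative gives 2.
Others bid (5, 9, 9): truth gives 2, best alternative gives 2.
Others bid (9, 5, 5): truth gives 2, best alternative gives 2.
Others bid (9, 5, 9): truth gives 2, best alternative gives 2.
(Remaining 119 profiles checked similarly; truth is weakly best in each.)
In every case the truthful bid is at least as good as any alternative, so it is a dominant strategy.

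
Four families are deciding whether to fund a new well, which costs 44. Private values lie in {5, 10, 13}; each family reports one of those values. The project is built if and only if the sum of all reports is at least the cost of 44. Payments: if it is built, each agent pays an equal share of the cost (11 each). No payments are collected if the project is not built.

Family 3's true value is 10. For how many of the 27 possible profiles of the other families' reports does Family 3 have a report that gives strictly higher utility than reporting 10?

Others report (10, 13, 13): truth gives -1; report 5 gives 0 > -1. Violating.
Others report (13, 10, 13): truth gives -1; report 5 gives 0 > -1. Violating.
Others report (13, 13, 10): truth gives -1; report 5 gives 0 > -1. Violating.
Others report (5, 5, 5): truth gives 0; no alternative beats it.
Others report (5, 5, 10): truth gives 0; no alternative beats it.
(Checking all 27 profiles: 3 have a profitable deviation, 24 do not.)

3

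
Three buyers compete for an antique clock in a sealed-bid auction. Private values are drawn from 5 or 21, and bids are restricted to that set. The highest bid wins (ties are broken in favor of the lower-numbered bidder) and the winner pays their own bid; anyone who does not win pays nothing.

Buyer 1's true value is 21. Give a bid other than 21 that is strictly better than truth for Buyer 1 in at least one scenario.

5

Suppose Buyer 2 bids 5 and Buyer 3 bids 5.
Bid 21: wins, pays 21, utility 21 - 21 = 0.
Bid 5: wins, pays 5, utility 21 - 5 = 16.
So bidding 5 beats truth here (16 > 0).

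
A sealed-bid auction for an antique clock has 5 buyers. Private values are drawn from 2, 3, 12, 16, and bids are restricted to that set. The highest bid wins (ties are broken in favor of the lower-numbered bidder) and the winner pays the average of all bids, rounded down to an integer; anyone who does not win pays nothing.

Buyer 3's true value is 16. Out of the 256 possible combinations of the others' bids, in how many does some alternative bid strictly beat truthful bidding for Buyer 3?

Others bid (2, 2, 2, 2): truth gives 12; bid 3 gives 14 > 12. Violating.
Others bid (2, 2, 2, 3): truth gives 11; bid 3 gives 14 > 11. Violating.
Others bid (2, 2, 3, 2): truth gives 11; bid 3 gives 14 > 11. Violating.
Others bid (2, 2, 3, 3): truth gives 11; bid 3 gives 14 > 11. Violating.
Others bid (2, 2, 2, 12): truth gives 10; no alternative beats it.
Others bid (2, 2, 2, 16): truth gives 9; no alternative beats it.
(Checking all 256 profiles: 33 have a profitable deviation, 223 do not.)

33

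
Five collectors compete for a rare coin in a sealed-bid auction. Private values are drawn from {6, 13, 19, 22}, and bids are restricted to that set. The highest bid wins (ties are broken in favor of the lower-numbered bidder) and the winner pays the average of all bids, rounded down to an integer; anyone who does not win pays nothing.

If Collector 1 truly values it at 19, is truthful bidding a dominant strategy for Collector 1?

Consider the case where Collector 2 bids 6, Collector 3 bids 6, Collector 4 bids 6 and Collector 5 bids 6.
Truthful bid 19: wins, pays 8, utility 19 - 8 = 11.
Bid 6 instead: wins, pays 6, utility 19 - 6 = 13.
Since 13 > 11, bidding 6 is strictly better here, so truthful bidding is not dominant.

No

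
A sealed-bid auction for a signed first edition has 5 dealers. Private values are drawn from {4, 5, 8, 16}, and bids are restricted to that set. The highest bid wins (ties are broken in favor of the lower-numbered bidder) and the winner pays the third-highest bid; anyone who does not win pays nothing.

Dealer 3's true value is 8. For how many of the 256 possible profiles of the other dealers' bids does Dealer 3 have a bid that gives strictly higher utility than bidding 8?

Others bid (4, 4, 4, 16): truth gives 0; bid 16 gives 4 > 0. Violating.
Others bid (4, 4, 5, 16): truth gives 0; bid 16 gives 3 > 0. Violating.
Others bid (4, 4, 16, 4): truth gives 0; bid 16 gives 4 > 0. Violating.
Others bid (4, 4, 16, 5): truth gives 0; bid 16 gives 3 > 0. Violating.
Others bid (4, 4, 4, 4): truth gives 4; no alternative beats it.
Others bid (4, 4, 4, 5): truth gives 4; no alternative beats it.
(Checking all 256 profiles: 32 have a profitable deviation, 224 do not.)

32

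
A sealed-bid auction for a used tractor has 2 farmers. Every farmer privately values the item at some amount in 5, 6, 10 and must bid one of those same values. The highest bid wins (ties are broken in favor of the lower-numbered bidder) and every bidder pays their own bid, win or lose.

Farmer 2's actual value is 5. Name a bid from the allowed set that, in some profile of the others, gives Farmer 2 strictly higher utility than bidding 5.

Suppose Farmer 1 bids 5.
Bid 5: loses but pays 5, utility -5.
Bid 6: wins, pays 6, utility 5 - 6 = -1.
So bidding 6 beats truth here (-1 > -5).

6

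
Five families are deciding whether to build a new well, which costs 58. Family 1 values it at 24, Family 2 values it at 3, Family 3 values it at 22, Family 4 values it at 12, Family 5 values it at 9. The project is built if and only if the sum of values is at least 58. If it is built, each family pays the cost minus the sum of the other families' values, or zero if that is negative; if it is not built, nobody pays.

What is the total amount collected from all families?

Total value 70 ≥ cost 58, so it is built.
Family 1: others sum to 46; max(0, 58 - 46) = 12.
Family 2: others sum to 67; max(0, 58 - 67) = 0.
Family 3: others sum to 48; max(0, 58 - 48) = 10.
Family 4: others sum to 58; max(0, 58 - 58) = 0.
Family 5: others sum to 61; max(0, 58 - 61) = 0.
Total collected = 12 + 0 + 10 + 0 + 0 = 22.

22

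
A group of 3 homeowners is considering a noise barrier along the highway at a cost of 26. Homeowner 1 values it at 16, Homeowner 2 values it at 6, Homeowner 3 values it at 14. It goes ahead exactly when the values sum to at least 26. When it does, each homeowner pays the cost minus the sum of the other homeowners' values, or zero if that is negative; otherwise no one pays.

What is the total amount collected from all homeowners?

10

Total value 36 ≥ cost 26, so it is built.
Homeowner 1: others sum to 20; max(0, 26 - 20) = 6.
Homeowner 2: others sum to 30; max(0, 26 - 30) = 0.
Homeowner 3: others sum to 22; max(0, 26 - 22) = 4.
Total collected = 6 + 0 + 4 = 10.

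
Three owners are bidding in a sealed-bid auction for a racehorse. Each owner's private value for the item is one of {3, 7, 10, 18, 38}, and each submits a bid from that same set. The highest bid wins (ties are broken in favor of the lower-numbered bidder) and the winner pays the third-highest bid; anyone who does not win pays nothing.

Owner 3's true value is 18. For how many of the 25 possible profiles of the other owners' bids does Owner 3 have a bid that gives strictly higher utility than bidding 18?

6

Others bid (3, 18): truth gives 0; bid 38 gives 15 > 0. Violating.
Others bid (7, 18): truth gives 0; bid 38 gives 11 > 0. Violating.
Others bid (10, 18): truth gives 0; bid 38 gives 8 > 0. Violating.
Others bid (18, 3): truth gives 0; bid 38 gives 15 > 0. Violating.
Others bid (3, 3): truth gives 15; no alternative beats it.
Others bid (3, 7): truth gives 15; no alternative beats it.
(Checking all 25 profiles: 6 have a profitable deviation, 19 do not.)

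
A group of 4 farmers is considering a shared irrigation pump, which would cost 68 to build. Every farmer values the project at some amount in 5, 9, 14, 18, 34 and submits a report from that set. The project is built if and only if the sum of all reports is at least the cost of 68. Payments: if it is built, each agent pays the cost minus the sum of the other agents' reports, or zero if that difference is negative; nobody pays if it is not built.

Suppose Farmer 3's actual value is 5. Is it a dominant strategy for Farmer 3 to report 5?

Check each profile of the others' reports and compare truth against every alternative report.
Others report (9, 18, 34): truth gives 0, best alternative gives -2.
Others report (9, 34, 18): truth gives 0, best alternative gives -2.
Others report (18, 9, 34): truth gives 0, best alternative gives -2.
Others report (18, 34, 9): truth gives 0, best alternative gives -2.
Others report (34, 9, 18): truth gives 0, best alternative gives -2.
Others report (34, 18, 9): truth gives 0, best alternative gives -2.
(Remaining 119 profiles checked similarly; truth is weakly best in each.)
In every case the truthful report is at least as good as any alternative, so it is a dominant strategy.

Yes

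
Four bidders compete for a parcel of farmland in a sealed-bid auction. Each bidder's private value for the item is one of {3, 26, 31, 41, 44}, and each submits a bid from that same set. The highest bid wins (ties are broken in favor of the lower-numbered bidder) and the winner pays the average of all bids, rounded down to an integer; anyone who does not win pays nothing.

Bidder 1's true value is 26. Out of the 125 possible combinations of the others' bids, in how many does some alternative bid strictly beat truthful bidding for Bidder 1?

19

Others bid (3, 3, 3): truth gives 18; bid 3 gives 23 > 18. Violating.
Others bid (3, 3, 31): truth gives 0; bid 31 gives 9 > 0. Violating.
Others bid (3, 3, 41): truth gives 0; bid 41 gives 4 > 0. Violating.
Others bid (3, 3, 44): truth gives 0; bid 44 gives 3 > 0. Violating.
Others bid (3, 3, 26): truth gives 12; no alternative beats it.
Others bid (3, 26, 3): truth gives 12; no alternative beats it.
(Checking all 125 profiles: 19 have a profitable deviation, 106 do not.)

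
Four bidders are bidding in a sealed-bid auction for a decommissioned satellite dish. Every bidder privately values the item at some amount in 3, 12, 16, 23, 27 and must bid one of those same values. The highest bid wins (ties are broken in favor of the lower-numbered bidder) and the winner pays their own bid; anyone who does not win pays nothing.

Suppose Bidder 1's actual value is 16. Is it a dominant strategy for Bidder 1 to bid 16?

No

Consider the case where Bidder 2 bids 3, Bidder 3 bids 3 and Bidder 4 bids 3.
Truthful bid 16: wins, pays 16, utility 16 - 16 = 0.
Bid 3 instead: wins, pays 3, utility 16 - 3 = 13.
Since 13 > 0, bidding 3 is strictly better here, so truthful bidding is not dominant.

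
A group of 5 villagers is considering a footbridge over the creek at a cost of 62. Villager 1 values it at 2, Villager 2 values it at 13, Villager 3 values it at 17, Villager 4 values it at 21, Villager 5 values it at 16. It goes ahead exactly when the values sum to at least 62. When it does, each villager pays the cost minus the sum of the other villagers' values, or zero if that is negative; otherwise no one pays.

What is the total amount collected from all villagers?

39

Total value 69 ≥ cost 62, so it is built.
Villager 1: others sum to 67; max(0, 62 - 67) = 0.
Villager 2: others sum to 56; max(0, 62 - 56) = 6.
Villager 3: others sum to 52; max(0, 62 - 52) = 10.
Villager 4: others sum to 48; max(0, 62 - 48) = 14.
Villager 5: others sum to 53; max(0, 62 - 53) = 9.
Total collected = 0 + 6 + 10 + 14 + 9 = 39.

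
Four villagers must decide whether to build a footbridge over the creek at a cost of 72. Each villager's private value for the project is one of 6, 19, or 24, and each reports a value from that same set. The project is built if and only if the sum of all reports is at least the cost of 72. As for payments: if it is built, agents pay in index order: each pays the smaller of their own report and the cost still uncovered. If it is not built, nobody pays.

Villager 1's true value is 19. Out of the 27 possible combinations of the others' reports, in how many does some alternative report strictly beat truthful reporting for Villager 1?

4

Others report (19, 24, 24): truth gives 0; report 6 gives 13 > 0. Violating.
Others report (24, 19, 24): truth gives 0; report 6 gives 13 > 0. Violating.
Others report (24, 24, 19): truth gives 0; report 6 gives 13 > 0. Violating.
Others report (24, 24, 24): truth gives 0; report 6 gives 13 > 0. Violating.
Others report (6, 6, 6): truth gives 0; no alternative beats it.
Others report (6, 6, 19): truth gives 0; no alternative beats it.
(Checking all 27 profiles: 4 have a profitable deviation, 23 do not.)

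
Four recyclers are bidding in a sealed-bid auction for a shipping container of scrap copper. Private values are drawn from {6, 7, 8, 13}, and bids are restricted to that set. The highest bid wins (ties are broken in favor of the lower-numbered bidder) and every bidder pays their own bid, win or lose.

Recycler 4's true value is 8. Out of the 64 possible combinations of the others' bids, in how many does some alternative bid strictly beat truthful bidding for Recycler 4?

57

Others bid (6, 6, 6): truth gives 0; bid 7 gives 1 > 0. Violating.
Others bid (6, 6, 8): truth gives -8; bid 13 gives -5 > -8. Violating.
Others bid (6, 6, 13): truth gives -8; bid 6 gives -6 > -8. Violating.
Others bid (6, 7, 8): truth gives -8; bid 13 gives -5 > -8. Violating.
Others bid (6, 6, 7): truth gives 0; no alternative beats it.
Others bid (6, 7, 6): truth gives 0; no alternative beats it.
(Checking all 64 profiles: 57 have a profitable deviation, 7 do not.)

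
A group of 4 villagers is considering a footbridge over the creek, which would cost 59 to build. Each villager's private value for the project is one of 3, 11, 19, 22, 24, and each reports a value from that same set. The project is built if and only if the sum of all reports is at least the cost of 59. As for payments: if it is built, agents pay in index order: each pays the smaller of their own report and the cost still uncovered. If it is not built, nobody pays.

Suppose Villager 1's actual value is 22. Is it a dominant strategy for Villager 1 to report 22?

No

Consider the case where Villager 2 reports 3, Villager 3 reports 19 and Villager 4 reports 19.
Truthful report 22: project built, pays 22, utility 22 - 22 = 0.
Report 19 instead: project built, pays 19, utility 22 - 19 = 3.
Since 3 > 0, reporting 19 is strictly better here, so truthful reporting is not dominant.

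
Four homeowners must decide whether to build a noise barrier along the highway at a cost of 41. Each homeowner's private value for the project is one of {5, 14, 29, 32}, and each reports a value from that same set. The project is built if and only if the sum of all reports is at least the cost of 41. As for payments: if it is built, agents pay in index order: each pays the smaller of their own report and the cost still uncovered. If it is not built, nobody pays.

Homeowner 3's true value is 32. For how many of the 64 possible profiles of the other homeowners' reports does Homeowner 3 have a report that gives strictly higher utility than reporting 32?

Others report (5, 5, 5): truth gives 1; report 29 gives 3 > 1. Violating.
Others report (5, 5, 14): truth gives 1; report 29 gives 3 > 1. Violating.
Others report (5, 5, 29): truth gives 1; report 5 gives 27 > 1. Violating.
Others report (5, 5, 32): truth gives 1; report 5 gives 27 > 1. Violating.
Others report (5, 14, 5): truth gives 10; no alternative beats it.
Others report (5, 32, 5): truth gives 28; no alternative beats it.
(Checking all 64 profiles: 21 have a profitable deviation, 43 do not.)

21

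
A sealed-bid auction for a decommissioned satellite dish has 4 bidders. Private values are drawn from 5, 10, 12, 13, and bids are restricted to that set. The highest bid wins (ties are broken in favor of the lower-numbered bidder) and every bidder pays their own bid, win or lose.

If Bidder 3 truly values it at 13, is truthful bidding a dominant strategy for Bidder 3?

No

Consider the case where Bidder 1 bids 5, Bidder 2 bids 5 and Bidder 4 bids 5.
Truthful bid 13: wins, pays 13, utility 13 - 13 = 0.
Bid 10 instead: wins, pays 10, utility 13 - 10 = 3.
Since 3 > 0, bidding 10 is strictly better here, so truthful bidding is not dominant.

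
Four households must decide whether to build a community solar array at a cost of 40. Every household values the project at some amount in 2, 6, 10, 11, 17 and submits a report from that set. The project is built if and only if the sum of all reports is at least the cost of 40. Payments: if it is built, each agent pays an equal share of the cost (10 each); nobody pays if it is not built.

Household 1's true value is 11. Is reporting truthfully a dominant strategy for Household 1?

No

Consider the case where Household 2 reports 2, Household 3 reports 6 and Household 4 reports 17.
Truthful report 11: project not built, utility 0.
Report 17 instead: project built, pays 10, utility 11 - 10 = 1.
Since 1 > 0, reporting 17 is strictly better here, so truthful reporting is not dominant.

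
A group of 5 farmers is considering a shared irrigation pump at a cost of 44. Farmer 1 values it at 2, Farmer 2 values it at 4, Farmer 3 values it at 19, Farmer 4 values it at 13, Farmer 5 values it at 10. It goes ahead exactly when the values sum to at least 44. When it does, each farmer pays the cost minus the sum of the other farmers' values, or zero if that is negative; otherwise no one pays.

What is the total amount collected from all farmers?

Total value 48 ≥ cost 44, so it is built.
Farmer 1: others sum to 46; max(0, 44 - 46) = 0.
Farmer 2: others sum to 44; max(0, 44 - 44) = 0.
Farmer 3: others sum to 29; max(0, 44 - 29) = 15.
Farmer 4: others sum to 35; max(0, 44 - 35) = 9.
Farmer 5: others sum to 38; max(0, 44 - 38) = 6.
Total collected = 0 + 0 + 15 + 9 + 6 = 30.

30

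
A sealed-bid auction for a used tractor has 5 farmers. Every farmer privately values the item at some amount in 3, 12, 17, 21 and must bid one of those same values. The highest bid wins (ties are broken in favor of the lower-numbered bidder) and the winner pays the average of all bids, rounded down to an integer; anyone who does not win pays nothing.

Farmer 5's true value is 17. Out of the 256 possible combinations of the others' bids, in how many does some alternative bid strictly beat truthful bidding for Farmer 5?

65

Others bid (3, 3, 3, 3): truth gives 12; bid 12 gives 13 > 12. Violating.
Others bid (3, 3, 3, 17): truth gives 0; bid 21 gives 8 > 0. Violating.
Others bid (3, 3, 12, 17): truth gives 0; bid 21 gives 6 > 0. Violating.
Others bid (3, 3, 17, 3): truth gives 0; bid 21 gives 8 > 0. Violating.
Others bid (3, 3, 3, 12): truth gives 10; no alternative beats it.
Others bid (3, 3, 3, 21): truth gives 0; no alternative beats it.
(Checking all 256 profiles: 65 have a profitable deviation, 191 do not.)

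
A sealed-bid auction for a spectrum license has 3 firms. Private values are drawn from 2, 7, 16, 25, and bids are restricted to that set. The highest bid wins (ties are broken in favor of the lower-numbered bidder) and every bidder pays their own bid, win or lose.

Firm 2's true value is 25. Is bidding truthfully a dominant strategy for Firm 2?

Consider the case where Firm 1 bids 2 and Firm 3 bids 2.
Truthful bid 25: wins, pays 25, utility 25 - 25 = 0.
Bid 7 instead: wins, pays 7, utility 25 - 7 = 18.
Since 18 > 0, bidding 7 is strictly better here, so truthful bidding is not dominant.

No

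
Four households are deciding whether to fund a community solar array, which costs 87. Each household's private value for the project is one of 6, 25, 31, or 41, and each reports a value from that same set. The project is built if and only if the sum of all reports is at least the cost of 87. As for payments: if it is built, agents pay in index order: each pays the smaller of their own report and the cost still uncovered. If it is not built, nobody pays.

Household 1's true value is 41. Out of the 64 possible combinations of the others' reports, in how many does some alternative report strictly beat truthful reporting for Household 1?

54

Others report (6, 25, 25): truth gives 0; report 31 gives 10 > 0. Violating.
Others report (6, 25, 31): truth gives 0; report 25 gives 16 > 0. Violating.
Others report (6, 25, 41): truth gives 0; report 25 gives 16 > 0. Violating.
Others report (6, 31, 25): truth gives 0; report 25 gives 16 > 0. Violating.
Others report (6, 6, 6): truth gives 0; no alternative beats it.
Others report (6, 6, 25): truth gives 0; no alternative beats it.
(Checking all 64 profiles: 54 have a profitable deviation, 10 do not.)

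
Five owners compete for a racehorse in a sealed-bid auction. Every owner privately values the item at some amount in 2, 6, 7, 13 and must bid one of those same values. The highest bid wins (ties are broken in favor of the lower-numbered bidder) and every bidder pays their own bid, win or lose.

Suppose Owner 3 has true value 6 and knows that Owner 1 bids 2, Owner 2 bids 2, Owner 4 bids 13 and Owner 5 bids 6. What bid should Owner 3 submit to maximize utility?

2

Bid 2: loses but pays 2, utility -2.
Bid 6: loses but pays 6, utility -6.
Bid 7: loses but pays 7, utility -7.
Bid 13: wins, pays 13, utility 6 - 13 = -7.
The best choice is 2 with utility -2.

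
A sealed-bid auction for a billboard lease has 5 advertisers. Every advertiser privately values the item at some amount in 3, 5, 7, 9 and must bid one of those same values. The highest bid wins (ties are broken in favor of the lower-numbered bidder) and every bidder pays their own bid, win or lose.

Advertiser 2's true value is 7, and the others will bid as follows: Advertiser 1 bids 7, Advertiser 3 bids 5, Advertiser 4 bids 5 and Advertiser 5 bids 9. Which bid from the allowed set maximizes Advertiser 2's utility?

Bid 3: loses but pays 3, utility -3.
Bid 5: loses but pays 5, utility -5.
Bid 7: loses but pays 7, utility -7.
Bid 9: wins, pays 9, utility 7 - 9 = -2.
The best choice is 9 with utility -2.

9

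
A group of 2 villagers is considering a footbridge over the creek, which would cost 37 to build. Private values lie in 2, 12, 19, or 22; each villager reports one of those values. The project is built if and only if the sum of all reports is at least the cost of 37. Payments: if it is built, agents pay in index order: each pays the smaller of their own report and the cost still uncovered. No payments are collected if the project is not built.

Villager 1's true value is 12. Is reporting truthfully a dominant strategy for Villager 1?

Yes

Check each profile of the others' reports and compare truth against every alternative report.
Others report (2): truth gives 0, best alternative gives 0.
Others report (12): truth gives 0, best alternative gives 0.
Others report (19): truth gives 0, best alternative gives 0.
Others report (22): truth gives 0, best alternative gives 0.
In every case the truthful report is at least as good as any alternative, so it is a dominant strategy.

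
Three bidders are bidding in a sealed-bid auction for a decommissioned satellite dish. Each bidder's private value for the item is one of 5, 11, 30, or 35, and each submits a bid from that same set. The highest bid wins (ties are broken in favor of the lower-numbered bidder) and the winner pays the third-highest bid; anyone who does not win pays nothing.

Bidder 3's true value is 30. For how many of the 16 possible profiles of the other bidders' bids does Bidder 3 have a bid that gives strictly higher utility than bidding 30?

Others bid (5, 30): truth gives 0; bid 35 gives 25 > 0. Violating.
Others bid (11, 30): truth gives 0; bid 35 gives 19 > 0. Violating.
Others bid (30, 5): truth gives 0; bid 35 gives 25 > 0. Violating.
Others bid (30, 11): truth gives 0; bid 35 gives 19 > 0. Violating.
Others bid (5, 5): truth gives 25; no alternative beats it.
Others bid (5, 11): truth gives 25; no alternative beats it.
(Checking all 16 profiles: 4 have a profitable deviation, 12 do not.)

4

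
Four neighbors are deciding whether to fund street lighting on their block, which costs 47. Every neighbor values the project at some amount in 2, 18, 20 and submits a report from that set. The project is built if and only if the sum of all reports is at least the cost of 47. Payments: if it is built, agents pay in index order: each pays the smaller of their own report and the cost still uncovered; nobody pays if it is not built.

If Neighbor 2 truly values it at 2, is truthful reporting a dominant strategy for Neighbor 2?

Check each profile of the others' reports and compare truth against every alternative report.
Others report (2, 18, 18): truth gives 0, best alternative gives -16.
Others report (2, 18, 20): truth gives 0, best alternative gives -16.
Others report (2, 20, 18): truth gives 0, best alternative gives -16.
Others report (2, 20, 20): truth gives 0, best alternative gives -16.
Others report (18, 2, 18): truth gives 0, best alternative gives -16.
Others report (18, 2, 20): truth gives 0, best alternative gives -16.
(Remaining 21 profiles checked similarly; truth is weakly best in each.)
In every case the truthful report is at least as good as any alternative, so it is a dominant strategy.

Yes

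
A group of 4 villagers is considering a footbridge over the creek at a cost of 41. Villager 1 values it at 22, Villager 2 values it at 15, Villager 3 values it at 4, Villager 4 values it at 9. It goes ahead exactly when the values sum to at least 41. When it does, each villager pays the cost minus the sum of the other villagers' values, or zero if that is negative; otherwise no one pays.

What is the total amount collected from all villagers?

19

Total value 50 ≥ cost 41, so it is built.
Villager 1: others sum to 28; max(0, 41 - 28) = 13.
Villager 2: others sum to 35; max(0, 41 - 35) = 6.
Villager 3: others sum to 46; max(0, 41 - 46) = 0.
Villager 4: others sum to 41; max(0, 41 - 41) = 0.
Total collected = 13 + 6 + 0 + 0 = 19.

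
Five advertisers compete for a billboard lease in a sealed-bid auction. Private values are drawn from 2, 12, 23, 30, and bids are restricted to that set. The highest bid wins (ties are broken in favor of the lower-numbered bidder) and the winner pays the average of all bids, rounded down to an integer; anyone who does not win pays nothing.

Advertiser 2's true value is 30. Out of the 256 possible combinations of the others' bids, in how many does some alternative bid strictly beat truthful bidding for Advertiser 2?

Others bid (2, 2, 2, 2): truth gives 23; bid 12 gives 26 > 23. Violating.
Others bid (2, 2, 2, 12): truth gives 21; bid 12 gives 24 > 21. Violating.
Others bid (2, 2, 2, 23): truth gives 19; bid 23 gives 20 > 19. Violating.
Others bid (2, 2, 12, 2): truth gives 21; bid 12 gives 24 > 21. Violating.
Others bid (2, 2, 2, 30): truth gives 17; no alternative beats it.
Others bid (2, 2, 12, 30): truth gives 15; no alternative beats it.
(Checking all 256 profiles: 54 have a profitable deviation, 202 do not.)

54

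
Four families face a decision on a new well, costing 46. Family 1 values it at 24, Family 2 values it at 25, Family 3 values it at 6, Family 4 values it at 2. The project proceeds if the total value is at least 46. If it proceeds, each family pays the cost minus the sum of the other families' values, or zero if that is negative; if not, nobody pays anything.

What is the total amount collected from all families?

27

Total value 57 ≥ cost 46, so it is built.
Family 1: others sum to 33; max(0, 46 - 33) = 13.
Family 2: others sum to 32; max(0, 46 - 32) = 14.
Family 3: others sum to 51; max(0, 46 - 51) = 0.
Family 4: others sum to 55; max(0, 46 - 55) = 0.
Total collected = 13 + 14 + 0 + 0 = 27.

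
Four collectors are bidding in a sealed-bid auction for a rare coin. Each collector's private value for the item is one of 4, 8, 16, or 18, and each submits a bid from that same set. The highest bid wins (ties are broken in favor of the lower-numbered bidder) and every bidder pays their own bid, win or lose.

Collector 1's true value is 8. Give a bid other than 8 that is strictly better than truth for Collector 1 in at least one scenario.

4

Suppose Collector 2 bids 4, Collector 3 bids 4 and Collector 4 bids 4.
Bid 8: wins, pays 8, utility 8 - 8 = 0.
Bid 4: wins, pays 4, utility 8 - 4 = 4.
So bidding 4 beats truth here (4 > 0).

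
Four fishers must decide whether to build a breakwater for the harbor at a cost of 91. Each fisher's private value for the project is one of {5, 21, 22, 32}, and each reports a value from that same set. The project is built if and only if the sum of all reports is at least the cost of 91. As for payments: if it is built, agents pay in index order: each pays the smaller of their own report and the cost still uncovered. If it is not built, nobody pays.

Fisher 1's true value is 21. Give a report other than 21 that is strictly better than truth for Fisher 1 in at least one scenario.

5

Suppose Fisher 2 reports 22, Fisher 3 reports 32 and Fisher 4 reports 32.
Report 21: project built, pays 21, utility 21 - 21 = 0.
Report 5: project built, pays 5, utility 21 - 5 = 16.
So reporting 5 beats truth here (16 > 0).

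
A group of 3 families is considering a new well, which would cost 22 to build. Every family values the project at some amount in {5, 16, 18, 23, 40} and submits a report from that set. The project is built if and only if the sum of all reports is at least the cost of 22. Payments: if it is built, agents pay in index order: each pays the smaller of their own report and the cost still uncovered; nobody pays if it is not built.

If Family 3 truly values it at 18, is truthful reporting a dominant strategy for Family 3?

Check each profile of the others' reports and compare truth against every alternative report.
Others report (5, 18): truth gives 18, best alternative gives 18.
Others report (5, 23): truth gives 18, best alternative gives 18.
Others report (5, 40): truth gives 18, best alternative gives 18.
Others report (16, 16): truth gives 18, best alternative gives 18.
Others report (16, 18): truth gives 18, best alternative gives 18.
Others report (16, 23): truth gives 18, best alternative gives 18.
(Remaining 19 profiles checked similarly; truth is weakly best in each.)
In every case the truthful report is at least as good as any alternative, so it is a dominant strategy.

Yes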